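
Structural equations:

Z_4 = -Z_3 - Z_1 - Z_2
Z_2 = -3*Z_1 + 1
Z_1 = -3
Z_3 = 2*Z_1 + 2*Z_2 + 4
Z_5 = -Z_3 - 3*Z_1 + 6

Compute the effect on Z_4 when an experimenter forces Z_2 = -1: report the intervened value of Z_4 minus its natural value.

33

Under do(Z_2=-1), the mechanism Z_2 = -3*Z_1 + 1 is discarded; Z_2 is fixed at -1.
Z_3 = 2*Z_1 + 2*Z_2 + 4  [with Z_1=-3, Z_2=-1]  = -4
Z_4 = -Z_3 - Z_1 - Z_2  [with Z_3=-4, Z_1=-3, Z_2=-1]  = 8
Without intervention: Z_2 = -3*Z_1 + 1  [with Z_1=-3]  = 10; Z_3 = 2*Z_1 + 2*Z_2 + 4  [with Z_1=-3, Z_2=10]  = 18; Z_4 = -Z_3 - Z_1 - Z_2  [with Z_3=18, Z_1=-3, Z_2=10]  = -25.
Change = 8 − (-25) = 33.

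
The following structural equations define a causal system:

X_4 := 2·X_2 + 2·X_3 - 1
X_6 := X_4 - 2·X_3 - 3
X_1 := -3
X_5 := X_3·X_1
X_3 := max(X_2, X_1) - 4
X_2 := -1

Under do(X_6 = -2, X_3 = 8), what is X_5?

Under do(X_6 = -2, X_3 = 8), each intervened variable's structural equation is replaced by its fixed value.
X_5 = X_3·X_1  [with X_3=8, X_1=-3]  = -24

-24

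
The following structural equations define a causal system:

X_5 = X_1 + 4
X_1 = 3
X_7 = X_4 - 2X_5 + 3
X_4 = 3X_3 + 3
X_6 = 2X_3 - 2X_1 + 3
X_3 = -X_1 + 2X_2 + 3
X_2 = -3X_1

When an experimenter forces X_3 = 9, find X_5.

do(X_3=9) replaces the equation X_3 = -X_1 + 2X_2 + 3 with the constant X_3 = 9.
X_5 is not downstream of the intervention, so its value is determined by the original equations.
X_5 = X_1 + 4  [with X_1=3]  = 7

7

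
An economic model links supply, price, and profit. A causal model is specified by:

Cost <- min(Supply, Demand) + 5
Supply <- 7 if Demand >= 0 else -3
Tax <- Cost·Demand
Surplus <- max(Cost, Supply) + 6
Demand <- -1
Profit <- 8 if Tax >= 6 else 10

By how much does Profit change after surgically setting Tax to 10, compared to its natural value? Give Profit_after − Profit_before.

Intervening sets Tax = 10 and removes its equation (Tax <- Cost·Demand).
Profit = 8 if Tax >= 6 else 10  [with Tax=10]  = 8
Without intervention: Supply = 7 if Demand >= 0 else -3  [with Demand=-1]  = -3; Cost = min(Supply, Demand) + 5  [with Supply=-3, Demand=-1]  = 2; Tax = Cost·Demand  [with Cost=2, Demand=-1]  = -2; Profit = 8 if Tax >= 6 else 10  [with Tax=-2]  = 10.
Change = 8 − 10 = -2.

-2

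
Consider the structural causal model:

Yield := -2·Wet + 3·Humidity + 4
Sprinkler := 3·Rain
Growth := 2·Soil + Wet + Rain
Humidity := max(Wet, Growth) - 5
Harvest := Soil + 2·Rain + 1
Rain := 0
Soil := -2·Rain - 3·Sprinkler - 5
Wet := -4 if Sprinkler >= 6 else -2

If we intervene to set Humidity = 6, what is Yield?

26

Intervening sets Humidity = 6 and removes its equation (Humidity := max(Wet, Growth) - 5).
Sprinkler = 3·Rain  [with Rain=0]  = 0
Wet = -4 if Sprinkler >= 6 else -2  [with Sprinkler=0]  = -2
Yield = -2·Wet + 3·Humidity + 4  [with Wet=-2, Humidity=6]  = 26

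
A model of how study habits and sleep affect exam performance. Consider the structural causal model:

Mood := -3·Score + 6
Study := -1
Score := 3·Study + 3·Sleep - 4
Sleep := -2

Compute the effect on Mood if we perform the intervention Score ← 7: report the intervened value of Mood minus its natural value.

-60

The intervention breaks the incoming arrows to Score: Score := 3·Study + 3·Sleep - 4 no longer applies, and Score = 7.
Mood = -3·Score + 6  [with Score=7]  = -15
Without intervention: Score = 3·Study + 3·Sleep - 4  [with Study=-1, Sleep=-2]  = -13; Mood = -3·Score + 6  [with Score=-13]  = 45.
Change = -15 − 45 = -60.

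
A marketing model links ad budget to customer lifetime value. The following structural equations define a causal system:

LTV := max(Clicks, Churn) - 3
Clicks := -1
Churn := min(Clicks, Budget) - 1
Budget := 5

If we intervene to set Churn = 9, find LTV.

6

The intervention breaks the incoming arrows to Churn: Churn := min(Clicks, Budget) - 1 no longer applies, and Churn = 9.
LTV = max(Clicks, Churn) - 3  [with Clicks=-1, Churn=9]  = 6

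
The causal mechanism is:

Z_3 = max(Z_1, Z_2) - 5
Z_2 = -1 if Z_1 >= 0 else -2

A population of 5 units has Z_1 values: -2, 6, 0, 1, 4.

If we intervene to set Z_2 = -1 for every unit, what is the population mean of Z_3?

do(Z_2=-1) breaks Z_2's dependence on Z_1. With Z_2=-1 fixed, Z_3 across the units is -6, 1, -5, -4, -1, mean -3.

-3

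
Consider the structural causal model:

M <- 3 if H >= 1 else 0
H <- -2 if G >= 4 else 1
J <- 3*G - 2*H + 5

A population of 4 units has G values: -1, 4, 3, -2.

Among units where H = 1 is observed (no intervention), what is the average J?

3

Conditioning on H=1 selects the 3 unit(s) with G ∈ {-1, 3, -2}. Their J values: 0, 12, -3. Mean = 3.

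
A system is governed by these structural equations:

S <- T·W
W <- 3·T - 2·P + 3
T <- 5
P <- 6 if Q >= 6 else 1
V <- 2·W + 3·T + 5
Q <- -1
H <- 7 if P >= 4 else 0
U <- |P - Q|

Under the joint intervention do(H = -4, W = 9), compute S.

Under do(H = -4, W = 9), each intervened variable's structural equation is replaced by its fixed value.
S = T·W  [with T=5, W=9]  = 45

45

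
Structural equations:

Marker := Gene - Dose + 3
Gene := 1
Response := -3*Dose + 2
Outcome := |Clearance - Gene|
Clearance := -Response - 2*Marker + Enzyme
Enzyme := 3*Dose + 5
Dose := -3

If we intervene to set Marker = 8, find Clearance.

Under do(Marker=8), the mechanism Marker := Gene - Dose + 3 is discarded; Marker is fixed at 8.
Enzyme = 3*Dose + 5  [with Dose=-3]  = -4
Response = -3*Dose + 2  [with Dose=-3]  = 11
Clearance = -Response - 2*Marker + Enzyme  [with Response=11, Marker=8, Enzyme=-4]  = -31

-31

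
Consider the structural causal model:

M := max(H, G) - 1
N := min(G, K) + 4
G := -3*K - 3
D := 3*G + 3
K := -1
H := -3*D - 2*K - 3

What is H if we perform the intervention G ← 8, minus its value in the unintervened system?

-72

do(G=8) replaces the equation G := -3*K - 3 with the constant G = 8.
D = 3*G + 3  [with G=8]  = 27
H = -3*D - 2*K - 3  [with D=27, K=-1]  = -82
Without intervention: G = -3*K - 3  [with K=-1]  = 0; D = 3*G + 3  [with G=0]  = 3; H = -3*D - 2*K - 3  [with D=3, K=-1]  = -10.
Change = -82 − (-10) = -72.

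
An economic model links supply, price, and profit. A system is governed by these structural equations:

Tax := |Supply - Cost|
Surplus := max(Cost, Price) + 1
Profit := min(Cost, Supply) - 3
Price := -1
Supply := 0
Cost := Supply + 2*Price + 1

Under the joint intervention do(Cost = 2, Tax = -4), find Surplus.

Setting Cost = 2, Tax = -4 by intervention discards those variables' equations.
Surplus = max(Cost, Price) + 1  [with Cost=2, Price=-1]  = 3

3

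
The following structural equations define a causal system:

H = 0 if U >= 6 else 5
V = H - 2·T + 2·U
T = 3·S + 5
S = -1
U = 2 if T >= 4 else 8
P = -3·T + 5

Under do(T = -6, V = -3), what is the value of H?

0

The joint intervention fixes T = -6, V = -3, removing each variable's own equation.
U = 2 if T >= 4 else 8  [with T=-6]  = 8
H = 0 if U >= 6 else 5  [with U=8]  = 0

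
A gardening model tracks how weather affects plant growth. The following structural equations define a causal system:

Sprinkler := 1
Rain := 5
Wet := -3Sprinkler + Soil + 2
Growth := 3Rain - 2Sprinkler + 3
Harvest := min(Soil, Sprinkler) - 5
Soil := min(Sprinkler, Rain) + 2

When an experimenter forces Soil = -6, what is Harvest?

-11

The intervention breaks the incoming arrows to Soil: Soil := min(Sprinkler, Rain) + 2 no longer applies, and Soil = -6.
Harvest = min(Soil, Sprinkler) - 5  [with Soil=-6, Sprinkler=1]  = -11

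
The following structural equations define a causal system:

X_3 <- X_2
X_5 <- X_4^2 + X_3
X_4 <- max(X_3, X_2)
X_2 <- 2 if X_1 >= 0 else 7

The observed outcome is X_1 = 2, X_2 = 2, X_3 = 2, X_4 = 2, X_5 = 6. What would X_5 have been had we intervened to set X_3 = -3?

do(X_3=-3) replaces the equation X_3 <- X_2 with the constant X_3 = -3.
X_2 = 2 if X_1 >= 0 else 7  [with X_1=2]  = 2
X_4 = max(X_3, X_2)  [with X_3=-3, X_2=2]  = 2
X_5 = X_4^2 + X_3  [with X_4=2, X_3=-3]  = 1

1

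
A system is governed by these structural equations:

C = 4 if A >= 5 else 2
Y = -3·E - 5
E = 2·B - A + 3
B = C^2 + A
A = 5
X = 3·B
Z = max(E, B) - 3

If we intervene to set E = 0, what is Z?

18

The intervention breaks the incoming arrows to E: E = 2·B - A + 3 no longer applies, and E = 0.
C = 4 if A >= 5 else 2  [with A=5]  = 4
B = C^2 + A  [with C=4, A=5]  = 21
Z = max(E, B) - 3  [with E=0, B=21]  = 18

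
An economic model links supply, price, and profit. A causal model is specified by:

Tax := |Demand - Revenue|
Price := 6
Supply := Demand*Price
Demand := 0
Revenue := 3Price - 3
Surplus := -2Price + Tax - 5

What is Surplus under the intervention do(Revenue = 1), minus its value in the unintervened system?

-14

Under do(Revenue=1), the mechanism Revenue := 3Price - 3 is discarded; Revenue is fixed at 1.
Tax = |Demand - Revenue|  [with Demand=0, Revenue=1]  = 1
Surplus = -2Price + Tax - 5  [with Price=6, Tax=1]  = -16
Without intervention: Revenue = 3Price - 3  [with Price=6]  = 15; Tax = |Demand - Revenue|  [with Demand=0, Revenue=15]  = 15; Surplus = -2Price + Tax - 5  [with Price=6, Tax=15]  = -2.
Change = -16 − (-2) = -14.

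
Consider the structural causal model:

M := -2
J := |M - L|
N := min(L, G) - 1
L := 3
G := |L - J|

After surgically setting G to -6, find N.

-7

Intervening sets G = -6 and removes its equation (G := |L - J|).
N = min(L, G) - 1  [with L=3, G=-6]  = -7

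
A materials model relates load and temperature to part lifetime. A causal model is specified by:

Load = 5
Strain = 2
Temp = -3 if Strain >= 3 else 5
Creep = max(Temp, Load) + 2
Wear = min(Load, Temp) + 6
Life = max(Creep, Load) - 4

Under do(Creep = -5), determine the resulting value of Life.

1

Under do(Creep=-5), the mechanism Creep = max(Temp, Load) + 2 is discarded; Creep is fixed at -5.
Life = max(Creep, Load) - 4  [with Creep=-5, Load=5]  = 1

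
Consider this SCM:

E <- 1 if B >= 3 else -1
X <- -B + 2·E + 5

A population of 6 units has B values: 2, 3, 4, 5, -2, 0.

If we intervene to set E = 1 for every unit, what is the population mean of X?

5

Every unit gets E=1 under the intervention. X values become 5, 4, 3, 2, 9, 7; E[X|do(E=1)] = 5.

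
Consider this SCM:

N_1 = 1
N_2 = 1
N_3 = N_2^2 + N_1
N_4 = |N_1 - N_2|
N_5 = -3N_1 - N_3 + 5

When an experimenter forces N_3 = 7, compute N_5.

do(N_3=7) replaces the equation N_3 = N_2^2 + N_1 with the constant N_3 = 7.
N_5 = -3N_1 - N_3 + 5  [with N_1=1, N_3=7]  = -5

-5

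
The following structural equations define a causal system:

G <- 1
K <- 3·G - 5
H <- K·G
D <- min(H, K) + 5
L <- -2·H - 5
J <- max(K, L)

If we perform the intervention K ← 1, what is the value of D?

6

Under do(K=1), the mechanism K <- 3·G - 5 is discarded; K is fixed at 1.
H = K·G  [with K=1, G=1]  = 1
D = min(H, K) + 5  [with H=1, K=1]  = 6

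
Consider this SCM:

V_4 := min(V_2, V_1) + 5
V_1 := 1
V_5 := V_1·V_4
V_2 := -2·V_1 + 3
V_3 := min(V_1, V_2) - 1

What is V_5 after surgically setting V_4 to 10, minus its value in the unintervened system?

Intervening sets V_4 = 10 and removes its equation (V_4 := min(V_2, V_1) + 5).
V_5 = V_1·V_4  [with V_1=1, V_4=10]  = 10
Without intervention: V_2 = -2·V_1 + 3  [with V_1=1]  = 1; V_4 = min(V_2, V_1) + 5  [with V_2=1, V_1=1]  = 6; V_5 = V_1·V_4  [with V_1=1, V_4=6]  = 6.
Change = 10 − 6 = 4.

4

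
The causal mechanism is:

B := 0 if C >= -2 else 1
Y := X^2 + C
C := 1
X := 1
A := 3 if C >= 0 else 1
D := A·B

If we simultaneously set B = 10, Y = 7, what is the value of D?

Setting B = 10, Y = 7 by intervention discards those variables' equations.
A = 3 if C >= 0 else 1  [with C=1]  = 3
D = A·B  [with A=3, B=10]  = 30

30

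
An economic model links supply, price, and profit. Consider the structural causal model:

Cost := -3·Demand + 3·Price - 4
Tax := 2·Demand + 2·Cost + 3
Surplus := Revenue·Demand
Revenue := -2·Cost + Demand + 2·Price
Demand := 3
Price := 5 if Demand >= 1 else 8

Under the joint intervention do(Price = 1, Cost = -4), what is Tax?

Under do(Price = 1, Cost = -4), each intervened variable's structural equation is replaced by its fixed value.
Tax = 2·Demand + 2·Cost + 3  [with Demand=3, Cost=-4]  = 1

1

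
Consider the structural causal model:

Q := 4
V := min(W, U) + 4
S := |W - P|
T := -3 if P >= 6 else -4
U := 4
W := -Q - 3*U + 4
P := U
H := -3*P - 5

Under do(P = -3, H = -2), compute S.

9

Setting P = -3, H = -2 by intervention discards those variables' equations.
W = -Q - 3*U + 4  [with Q=4, U=4]  = -12
S = |W - P|  [with W=-12, P=-3]  = 9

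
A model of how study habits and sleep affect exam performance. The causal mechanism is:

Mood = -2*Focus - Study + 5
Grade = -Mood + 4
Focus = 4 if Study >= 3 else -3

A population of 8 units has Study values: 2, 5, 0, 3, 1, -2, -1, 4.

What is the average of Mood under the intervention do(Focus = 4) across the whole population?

-4.5

Every unit gets Focus=4 under the intervention. Mood values become -5, -8, -3, -6, -4, -1, -2, -7; E[Mood|do(Focus=4)] = -4.5.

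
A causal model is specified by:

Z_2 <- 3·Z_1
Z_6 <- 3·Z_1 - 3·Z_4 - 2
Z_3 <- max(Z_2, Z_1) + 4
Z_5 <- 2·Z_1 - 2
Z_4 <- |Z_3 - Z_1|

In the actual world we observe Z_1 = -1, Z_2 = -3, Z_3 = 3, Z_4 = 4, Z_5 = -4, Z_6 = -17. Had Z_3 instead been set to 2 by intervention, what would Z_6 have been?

The intervention breaks the incoming arrows to Z_3: Z_3 <- max(Z_2, Z_1) + 4 no longer applies, and Z_3 = 2.
Z_4 = |Z_3 - Z_1|  [with Z_3=2, Z_1=-1]  = 3
Z_6 = 3·Z_1 - 3·Z_4 - 2  [with Z_1=-1, Z_4=3]  = -14

-14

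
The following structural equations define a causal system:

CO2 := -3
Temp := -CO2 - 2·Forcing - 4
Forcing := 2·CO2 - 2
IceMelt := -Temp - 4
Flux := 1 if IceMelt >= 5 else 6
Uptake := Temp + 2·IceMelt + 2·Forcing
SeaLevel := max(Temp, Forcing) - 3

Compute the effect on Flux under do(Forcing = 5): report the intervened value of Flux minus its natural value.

-5

Under do(Forcing=5), the mechanism Forcing := 2·CO2 - 2 is discarded; Forcing is fixed at 5.
Temp = -CO2 - 2·Forcing - 4  [with CO2=-3, Forcing=5]  = -11
IceMelt = -Temp - 4  [with Temp=-11]  = 7
Flux = 1 if IceMelt >= 5 else 6  [with IceMelt=7]  = 1
Without intervention: Forcing = 2·CO2 - 2  [with CO2=-3]  = -8; Temp = -CO2 - 2·Forcing - 4  [with CO2=-3, Forcing=-8]  = 15; IceMelt = -Temp - 4  [with Temp=15]  = -19; Flux = 1 if IceMelt >= 5 else 6  [with IceMelt=-19]  = 6.
Change = 1 − 6 = -5.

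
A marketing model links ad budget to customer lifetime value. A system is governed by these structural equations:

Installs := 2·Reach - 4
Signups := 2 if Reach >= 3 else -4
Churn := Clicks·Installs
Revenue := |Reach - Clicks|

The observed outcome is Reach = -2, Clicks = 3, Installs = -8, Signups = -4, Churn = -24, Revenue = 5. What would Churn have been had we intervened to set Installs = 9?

27

do(Installs=9) replaces the equation Installs := 2·Reach - 4 with the constant Installs = 9.
Churn = Clicks·Installs  [with Clicks=3, Installs=9]  = 27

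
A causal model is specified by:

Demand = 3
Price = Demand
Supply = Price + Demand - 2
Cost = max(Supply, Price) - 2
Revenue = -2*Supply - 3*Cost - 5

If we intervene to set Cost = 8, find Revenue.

-37

Intervening sets Cost = 8 and removes its equation (Cost = max(Supply, Price) - 2).
Price = Demand  [with Demand=3]  = 3
Supply = Price + Demand - 2  [with Price=3, Demand=3]  = 4
Revenue = -2*Supply - 3*Cost - 5  [with Supply=4, Cost=8]  = -37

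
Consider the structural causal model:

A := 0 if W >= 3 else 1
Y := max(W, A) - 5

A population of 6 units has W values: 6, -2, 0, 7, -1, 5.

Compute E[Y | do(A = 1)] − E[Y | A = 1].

2.5

Every unit gets A=1 under the intervention. Y values become 1, -4, -4, 2, -4, 0; E[Y|do(A=1)] = -1.5.
E[Y|A=1] averages over only the 3 units with A=1 (W = -2, 0, -1): Y = -4, -4, -4, mean -4.
Difference = -1.5 − (-4) = 2.5.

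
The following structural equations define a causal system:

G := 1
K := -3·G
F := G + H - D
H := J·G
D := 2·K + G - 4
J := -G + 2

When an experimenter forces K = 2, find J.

1

The intervention breaks the incoming arrows to K: K := -3·G no longer applies, and K = 2.
Since J is not a descendant of the intervened variable, it is unaffected.
J = -G + 2  [with G=1]  = 1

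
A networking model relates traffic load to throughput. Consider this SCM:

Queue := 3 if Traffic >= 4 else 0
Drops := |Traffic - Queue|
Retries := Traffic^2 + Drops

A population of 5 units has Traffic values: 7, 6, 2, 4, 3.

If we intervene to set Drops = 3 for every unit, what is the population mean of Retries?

Every unit gets Drops=3 under the intervention. Retries values become 52, 39, 7, 19, 12; E[Retries|do(Drops=3)] = 25.8.

25.8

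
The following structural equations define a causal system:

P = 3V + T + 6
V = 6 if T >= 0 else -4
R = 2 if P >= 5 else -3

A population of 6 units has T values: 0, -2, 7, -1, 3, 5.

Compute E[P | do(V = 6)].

do(V=6) breaks V's dependence on T. With V=6 fixed, P across the units is 24, 22, 31, 23, 27, 29, mean 26.

26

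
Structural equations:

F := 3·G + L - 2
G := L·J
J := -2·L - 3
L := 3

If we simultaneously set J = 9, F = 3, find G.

The joint intervention fixes J = 9, F = 3, removing each variable's own equation.
G = L·J  [with L=3, J=9]  = 27

27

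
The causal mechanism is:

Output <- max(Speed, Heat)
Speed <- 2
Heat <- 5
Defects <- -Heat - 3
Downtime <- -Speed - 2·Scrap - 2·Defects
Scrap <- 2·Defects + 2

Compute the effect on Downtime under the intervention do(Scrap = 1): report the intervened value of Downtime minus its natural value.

-30

Under do(Scrap=1), the mechanism Scrap <- 2·Defects + 2 is discarded; Scrap is fixed at 1.
Defects = -Heat - 3  [with Heat=5]  = -8
Downtime = -Speed - 2·Scrap - 2·Defects  [with Speed=2, Scrap=1, Defects=-8]  = 12
Without intervention: Defects = -Heat - 3  [with Heat=5]  = -8; Scrap = 2·Defects + 2  [with Defects=-8]  = -14; Downtime = -Speed - 2·Scrap - 2·Defects  [with Speed=2, Scrap=-14, Defects=-8]  = 42.
Change = 12 − 42 = -30.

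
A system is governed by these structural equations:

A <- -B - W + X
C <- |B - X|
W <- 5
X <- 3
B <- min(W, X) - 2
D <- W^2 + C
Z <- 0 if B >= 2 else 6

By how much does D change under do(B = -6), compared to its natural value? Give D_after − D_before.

7

The intervention breaks the incoming arrows to B: B <- min(W, X) - 2 no longer applies, and B = -6.
C = |B - X|  [with B=-6, X=3]  = 9
D = W^2 + C  [with W=5, C=9]  = 34
Without intervention: B = min(W, X) - 2  [with W=5, X=3]  = 1; C = |B - X|  [with B=1, X=3]  = 2; D = W^2 + C  [with W=5, C=2]  = 27.
Change = 34 − 27 = 7.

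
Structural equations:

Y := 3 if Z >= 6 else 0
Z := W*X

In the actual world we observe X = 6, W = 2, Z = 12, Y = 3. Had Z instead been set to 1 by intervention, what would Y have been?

The intervention breaks the incoming arrows to Z: Z := W*X no longer applies, and Z = 1.
Y = 3 if Z >= 6 else 0  [with Z=1]  = 0

0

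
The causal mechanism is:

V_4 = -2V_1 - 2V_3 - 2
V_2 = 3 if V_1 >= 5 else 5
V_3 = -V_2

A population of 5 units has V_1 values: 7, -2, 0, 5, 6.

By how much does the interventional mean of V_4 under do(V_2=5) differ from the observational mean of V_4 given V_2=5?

-8.4

Every unit gets V_2=5 under the intervention. V_4 values become -6, 12, 8, -2, -4; E[V_4|do(V_2=5)] = 1.6.
Conditioning on V_2=5 selects the 2 unit(s) with V_1 ∈ {-2, 0}. Their V_4 values: 12, 8. Mean = 10.
Difference = 1.6 − 10 = -8.4.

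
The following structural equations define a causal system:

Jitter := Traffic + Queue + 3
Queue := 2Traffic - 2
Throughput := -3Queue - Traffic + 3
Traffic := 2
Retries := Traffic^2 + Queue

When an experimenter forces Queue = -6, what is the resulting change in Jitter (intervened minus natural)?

Under do(Queue=-6), the mechanism Queue := 2Traffic - 2 is discarded; Queue is fixed at -6.
Jitter = Traffic + Queue + 3  [with Traffic=2, Queue=-6]  = -1
Without intervention: Queue = 2Traffic - 2  [with Traffic=2]  = 2; Jitter = Traffic + Queue + 3  [with Traffic=2, Queue=2]  = 7.
Change = -1 − 7 = -8.

-8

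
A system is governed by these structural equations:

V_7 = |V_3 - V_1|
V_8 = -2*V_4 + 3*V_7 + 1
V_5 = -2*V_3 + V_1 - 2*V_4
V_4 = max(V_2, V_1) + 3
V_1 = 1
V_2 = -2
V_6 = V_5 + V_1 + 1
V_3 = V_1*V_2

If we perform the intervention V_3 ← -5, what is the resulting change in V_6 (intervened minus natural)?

6

The intervention breaks the incoming arrows to V_3: V_3 = V_1*V_2 no longer applies, and V_3 = -5.
V_4 = max(V_2, V_1) + 3  [with V_2=-2, V_1=1]  = 4
V_5 = -2*V_3 + V_1 - 2*V_4  [with V_3=-5, V_1=1, V_4=4]  = 3
V_6 = V_5 + V_1 + 1  [with V_5=3, V_1=1]  = 5
Without intervention: V_3 = V_1*V_2  [with V_1=1, V_2=-2]  = -2; V_4 = max(V_2, V_1) + 3  [with V_2=-2, V_1=1]  = 4; V_5 = -2*V_3 + V_1 - 2*V_4  [with V_3=-2, V_1=1, V_4=4]  = -3; V_6 = V_5 + V_1 + 1  [with V_5=-3, V_1=1]  = -1.
Change = 5 − (-1) = 6.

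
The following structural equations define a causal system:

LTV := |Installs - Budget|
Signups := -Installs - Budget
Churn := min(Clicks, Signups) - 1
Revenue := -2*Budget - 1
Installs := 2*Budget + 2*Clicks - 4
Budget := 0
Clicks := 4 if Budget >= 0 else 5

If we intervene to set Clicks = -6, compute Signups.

Under do(Clicks=-6), the mechanism Clicks := 4 if Budget >= 0 else 5 is discarded; Clicks is fixed at -6.
Installs = 2*Budget + 2*Clicks - 4  [with Budget=0, Clicks=-6]  = -16
Signups = -Installs - Budget  [with Installs=-16, Budget=0]  = 16

16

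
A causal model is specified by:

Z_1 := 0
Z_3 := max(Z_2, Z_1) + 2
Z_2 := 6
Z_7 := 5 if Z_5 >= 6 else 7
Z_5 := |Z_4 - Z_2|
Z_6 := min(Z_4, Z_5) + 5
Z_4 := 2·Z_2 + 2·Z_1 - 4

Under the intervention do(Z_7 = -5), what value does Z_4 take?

Under do(Z_7=-5), the mechanism Z_7 := 5 if Z_5 >= 6 else 7 is discarded; Z_7 is fixed at -5.
Since Z_4 is not a descendant of the intervened variable, it is unaffected.
Z_4 = 2·Z_2 + 2·Z_1 - 4  [with Z_2=6, Z_1=0]  = 8

8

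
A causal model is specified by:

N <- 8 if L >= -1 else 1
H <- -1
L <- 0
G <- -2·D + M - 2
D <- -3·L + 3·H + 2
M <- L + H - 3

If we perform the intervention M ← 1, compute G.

1

The intervention breaks the incoming arrows to M: M <- L + H - 3 no longer applies, and M = 1.
D = -3·L + 3·H + 2  [with L=0, H=-1]  = -1
G = -2·D + M - 2  [with D=-1, M=1]  = 1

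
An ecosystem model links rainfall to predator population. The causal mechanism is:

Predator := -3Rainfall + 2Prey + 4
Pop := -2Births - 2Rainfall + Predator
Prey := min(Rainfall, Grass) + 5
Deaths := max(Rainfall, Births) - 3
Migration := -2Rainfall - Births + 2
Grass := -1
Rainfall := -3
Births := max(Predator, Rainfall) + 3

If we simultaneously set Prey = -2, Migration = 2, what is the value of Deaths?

9

Under do(Prey = -2, Migration = 2), each intervened variable's structural equation is replaced by its fixed value.
Predator = -3Rainfall + 2Prey + 4  [with Rainfall=-3, Prey=-2]  = 9
Births = max(Predator, Rainfall) + 3  [with Predator=9, Rainfall=-3]  = 12
Deaths = max(Rainfall, Births) - 3  [with Rainfall=-3, Births=12]  = 9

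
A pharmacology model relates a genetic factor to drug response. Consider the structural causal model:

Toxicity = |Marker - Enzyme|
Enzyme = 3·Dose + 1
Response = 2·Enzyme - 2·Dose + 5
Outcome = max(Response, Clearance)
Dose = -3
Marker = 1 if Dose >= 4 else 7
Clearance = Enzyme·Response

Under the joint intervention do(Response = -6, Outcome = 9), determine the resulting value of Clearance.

48

The joint intervention fixes Response = -6, Outcome = 9, removing each variable's own equation.
Enzyme = 3·Dose + 1  [with Dose=-3]  = -8
Clearance = Enzyme·Response  [with Enzyme=-8, Response=-6]  = 48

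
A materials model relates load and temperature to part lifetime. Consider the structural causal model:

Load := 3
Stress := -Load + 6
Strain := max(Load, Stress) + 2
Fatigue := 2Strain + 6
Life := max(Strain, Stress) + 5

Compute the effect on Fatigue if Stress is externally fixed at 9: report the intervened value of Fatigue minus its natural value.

Under do(Stress=9), the mechanism Stress := -Load + 6 is discarded; Stress is fixed at 9.
Strain = max(Load, Stress) + 2  [with Load=3, Stress=9]  = 11
Fatigue = 2Strain + 6  [with Strain=11]  = 28
Without intervention: Stress = -Load + 6  [with Load=3]  = 3; Strain = max(Load, Stress) + 2  [with Load=3, Stress=3]  = 5; Fatigue = 2Strain + 6  [with Strain=5]  = 16.
Change = 28 − 16 = 12.

12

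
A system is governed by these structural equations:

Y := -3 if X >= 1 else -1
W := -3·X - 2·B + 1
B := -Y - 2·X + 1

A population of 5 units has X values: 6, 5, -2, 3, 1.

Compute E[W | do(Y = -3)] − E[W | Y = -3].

-1.15

Under do(Y=-3), Y's equation is replaced by Y=-3 for every unit. Per-unit W: -1, -2, -9, -4, -6. Mean = -4.4.
E[W|Y=-3] averages over only the 4 units with Y=-3 (X = 6, 5, 3, 1): W = -1, -2, -4, -6, mean -3.25.
Difference = -4.4 − (-3.25) = -1.15.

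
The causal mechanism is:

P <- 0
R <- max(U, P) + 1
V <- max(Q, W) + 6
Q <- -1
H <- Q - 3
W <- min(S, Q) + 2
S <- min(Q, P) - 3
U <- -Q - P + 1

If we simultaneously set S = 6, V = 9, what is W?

1

Under do(S = 6, V = 9), each intervened variable's structural equation is replaced by its fixed value.
W = min(S, Q) + 2  [with S=6, Q=-1]  = 1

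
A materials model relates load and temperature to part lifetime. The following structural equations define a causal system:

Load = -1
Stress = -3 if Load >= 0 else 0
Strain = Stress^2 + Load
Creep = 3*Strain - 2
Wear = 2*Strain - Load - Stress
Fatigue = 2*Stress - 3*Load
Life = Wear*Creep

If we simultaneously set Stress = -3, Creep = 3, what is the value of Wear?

Setting Stress = -3, Creep = 3 by intervention discards those variables' equations.
Strain = Stress^2 + Load  [with Stress=-3, Load=-1]  = 8
Wear = 2*Strain - Load - Stress  [with Strain=8, Load=-1, Stress=-3]  = 20

20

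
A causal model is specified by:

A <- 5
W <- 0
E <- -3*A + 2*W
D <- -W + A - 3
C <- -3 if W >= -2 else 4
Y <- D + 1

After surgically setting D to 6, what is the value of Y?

7

Under do(D=6), the mechanism D <- -W + A - 3 is discarded; D is fixed at 6.
Y = D + 1  [with D=6]  = 7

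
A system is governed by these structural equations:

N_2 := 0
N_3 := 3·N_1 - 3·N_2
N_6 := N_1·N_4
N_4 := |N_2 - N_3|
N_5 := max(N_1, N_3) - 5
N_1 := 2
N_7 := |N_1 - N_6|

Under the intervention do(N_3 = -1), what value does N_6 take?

The intervention breaks the incoming arrows to N_3: N_3 := 3·N_1 - 3·N_2 no longer applies, and N_3 = -1.
N_4 = |N_2 - N_3|  [with N_2=0, N_3=-1]  = 1
N_6 = N_1·N_4  [with N_1=2, N_4=1]  = 2

2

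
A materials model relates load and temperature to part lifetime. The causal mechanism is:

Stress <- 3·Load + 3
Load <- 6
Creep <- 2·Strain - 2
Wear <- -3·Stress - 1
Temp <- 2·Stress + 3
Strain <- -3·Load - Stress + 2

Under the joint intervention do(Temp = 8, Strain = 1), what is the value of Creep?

The joint intervention fixes Temp = 8, Strain = 1, removing each variable's own equation.
Creep = 2·Strain - 2  [with Strain=1]  = 0

0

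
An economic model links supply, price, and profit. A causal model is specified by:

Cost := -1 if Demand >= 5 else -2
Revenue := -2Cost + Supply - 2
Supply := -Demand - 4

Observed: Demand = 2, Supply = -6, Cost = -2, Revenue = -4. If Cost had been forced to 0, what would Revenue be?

The intervention breaks the incoming arrows to Cost: Cost := -1 if Demand >= 5 else -2 no longer applies, and Cost = 0.
Supply = -Demand - 4  [with Demand=2]  = -6
Revenue = -2Cost + Supply - 2  [with Cost=0, Supply=-6]  = -8

-8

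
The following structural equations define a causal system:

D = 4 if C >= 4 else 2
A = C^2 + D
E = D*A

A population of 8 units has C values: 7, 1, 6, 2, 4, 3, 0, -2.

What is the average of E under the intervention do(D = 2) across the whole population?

33.75

do(D=2) breaks D's dependence on C. With D=2 fixed, E across the units is 102, 6, 76, 12, 36, 22, 4, 12, mean 33.75.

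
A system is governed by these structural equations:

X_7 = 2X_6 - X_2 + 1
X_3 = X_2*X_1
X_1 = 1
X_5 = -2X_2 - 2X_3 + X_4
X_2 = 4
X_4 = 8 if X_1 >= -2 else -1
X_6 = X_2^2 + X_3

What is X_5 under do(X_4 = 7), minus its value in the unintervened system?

Intervening sets X_4 = 7 and removes its equation (X_4 = 8 if X_1 >= -2 else -1).
X_3 = X_2*X_1  [with X_2=4, X_1=1]  = 4
X_5 = -2X_2 - 2X_3 + X_4  [with X_2=4, X_3=4, X_4=7]  = -9
Without intervention: X_3 = X_2*X_1  [with X_2=4, X_1=1]  = 4; X_4 = 8 if X_1 >= -2 else -1  [with X_1=1]  = 8; X_5 = -2X_2 - 2X_3 + X_4  [with X_2=4, X_3=4, X_4=8]  = -8.
Change = -9 − (-8) = -1.

-1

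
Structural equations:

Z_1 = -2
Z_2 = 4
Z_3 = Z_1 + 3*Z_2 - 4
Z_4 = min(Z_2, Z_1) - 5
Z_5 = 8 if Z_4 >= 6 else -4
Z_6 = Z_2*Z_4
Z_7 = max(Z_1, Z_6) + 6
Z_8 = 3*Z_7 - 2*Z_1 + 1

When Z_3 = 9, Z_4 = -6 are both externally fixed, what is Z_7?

Under do(Z_3 = 9, Z_4 = -6), each intervened variable's structural equation is replaced by its fixed value.
Z_6 = Z_2*Z_4  [with Z_2=4, Z_4=-6]  = -24
Z_7 = max(Z_1, Z_6) + 6  [with Z_1=-2, Z_6=-24]  = 4

4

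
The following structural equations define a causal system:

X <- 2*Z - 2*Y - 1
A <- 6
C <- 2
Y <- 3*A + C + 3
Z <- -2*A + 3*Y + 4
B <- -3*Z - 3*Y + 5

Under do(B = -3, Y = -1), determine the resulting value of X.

-21

The joint intervention fixes B = -3, Y = -1, removing each variable's own equation.
Z = -2*A + 3*Y + 4  [with A=6, Y=-1]  = -11
X = 2*Z - 2*Y - 1  [with Z=-11, Y=-1]  = -21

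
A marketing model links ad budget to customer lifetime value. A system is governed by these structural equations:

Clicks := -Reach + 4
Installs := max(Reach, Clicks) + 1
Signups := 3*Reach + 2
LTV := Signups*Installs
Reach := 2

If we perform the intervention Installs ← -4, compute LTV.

-32

do(Installs=-4) replaces the equation Installs := max(Reach, Clicks) + 1 with the constant Installs = -4.
Signups = 3*Reach + 2  [with Reach=2]  = 8
LTV = Signups*Installs  [with Signups=8, Installs=-4]  = -32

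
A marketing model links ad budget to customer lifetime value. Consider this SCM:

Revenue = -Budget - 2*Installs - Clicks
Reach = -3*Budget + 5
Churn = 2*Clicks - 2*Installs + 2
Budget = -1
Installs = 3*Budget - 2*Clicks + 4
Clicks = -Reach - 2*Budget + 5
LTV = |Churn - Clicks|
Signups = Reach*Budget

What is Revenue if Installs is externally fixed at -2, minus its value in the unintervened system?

10

The intervention breaks the incoming arrows to Installs: Installs = 3*Budget - 2*Clicks + 4 no longer applies, and Installs = -2.
Reach = -3*Budget + 5  [with Budget=-1]  = 8
Clicks = -Reach - 2*Budget + 5  [with Reach=8, Budget=-1]  = -1
Revenue = -Budget - 2*Installs - Clicks  [with Budget=-1, Installs=-2, Clicks=-1]  = 6
Without intervention: Reach = -3*Budget + 5  [with Budget=-1]  = 8; Clicks = -Reach - 2*Budget + 5  [with Reach=8, Budget=-1]  = -1; Installs = 3*Budget - 2*Clicks + 4  [with Budget=-1, Clicks=-1]  = 3; Revenue = -Budget - 2*Installs - Clicks  [with Budget=-1, Installs=3, Clicks=-1]  = -4.
Change = 6 − (-4) = 10.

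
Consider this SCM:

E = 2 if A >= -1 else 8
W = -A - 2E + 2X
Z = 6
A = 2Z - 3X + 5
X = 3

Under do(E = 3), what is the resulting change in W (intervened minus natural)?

Intervening sets E = 3 and removes its equation (E = 2 if A >= -1 else 8).
A = 2Z - 3X + 5  [with Z=6, X=3]  = 8
W = -A - 2E + 2X  [with A=8, E=3, X=3]  = -8
Without intervention: A = 2Z - 3X + 5  [with Z=6, X=3]  = 8; E = 2 if A >= -1 else 8  [with A=8]  = 2; W = -A - 2E + 2X  [with A=8, E=2, X=3]  = -6.
Change = -8 − (-6) = -2.

-2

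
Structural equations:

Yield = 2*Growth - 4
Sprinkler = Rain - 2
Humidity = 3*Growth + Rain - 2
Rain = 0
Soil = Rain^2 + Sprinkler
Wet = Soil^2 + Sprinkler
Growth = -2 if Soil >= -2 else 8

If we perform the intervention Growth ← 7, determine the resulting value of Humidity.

19

The intervention breaks the incoming arrows to Growth: Growth = -2 if Soil >= -2 else 8 no longer applies, and Growth = 7.
Humidity = 3*Growth + Rain - 2  [with Growth=7, Rain=0]  = 19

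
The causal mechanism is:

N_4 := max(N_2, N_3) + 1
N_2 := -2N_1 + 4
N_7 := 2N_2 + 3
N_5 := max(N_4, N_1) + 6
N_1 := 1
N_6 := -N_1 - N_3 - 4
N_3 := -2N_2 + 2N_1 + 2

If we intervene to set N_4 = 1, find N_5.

Intervening sets N_4 = 1 and removes its equation (N_4 := max(N_2, N_3) + 1).
N_5 = max(N_4, N_1) + 6  [with N_4=1, N_1=1]  = 7

7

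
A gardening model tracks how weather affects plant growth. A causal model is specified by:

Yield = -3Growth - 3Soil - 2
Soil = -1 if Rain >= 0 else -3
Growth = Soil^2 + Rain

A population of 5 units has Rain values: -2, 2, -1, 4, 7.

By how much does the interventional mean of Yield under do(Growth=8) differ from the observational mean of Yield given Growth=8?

-0.6

Under do(Growth=8), Growth's equation is replaced by Growth=8 for every unit. Per-unit Yield: -17, -23, -17, -23, -23. Mean = -20.6.
Observing Growth=8 restricts to units where Growth's equation naturally yields 8: Rain ∈ {-1, 7}. In that subpopulation Yield = -17, -23, mean -20.
Difference = -20.6 − (-20) = -0.6.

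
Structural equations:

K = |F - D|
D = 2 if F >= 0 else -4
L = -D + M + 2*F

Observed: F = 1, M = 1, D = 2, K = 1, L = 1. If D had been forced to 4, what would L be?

do(D=4) replaces the equation D = 2 if F >= 0 else -4 with the constant D = 4.
L = -D + M + 2*F  [with D=4, M=1, F=1]  = -1

-1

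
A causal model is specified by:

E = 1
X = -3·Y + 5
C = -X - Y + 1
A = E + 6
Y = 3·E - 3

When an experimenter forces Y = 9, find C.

Under do(Y=9), the mechanism Y = 3·E - 3 is discarded; Y is fixed at 9.
X = -3·Y + 5  [with Y=9]  = -22
C = -X - Y + 1  [with X=-22, Y=9]  = 14

14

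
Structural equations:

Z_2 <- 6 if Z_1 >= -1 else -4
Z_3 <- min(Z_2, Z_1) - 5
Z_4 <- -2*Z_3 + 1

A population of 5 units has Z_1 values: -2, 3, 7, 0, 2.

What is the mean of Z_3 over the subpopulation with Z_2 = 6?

E[Z_3|Z_2=6] averages over only the 4 units with Z_2=6 (Z_1 = 3, 7, 0, 2): Z_3 = -2, 1, -5, -3, mean -2.25.

-2.25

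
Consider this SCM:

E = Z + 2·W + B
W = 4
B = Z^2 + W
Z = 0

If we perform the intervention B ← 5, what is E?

13

The intervention breaks the incoming arrows to B: B = Z^2 + W no longer applies, and B = 5.
E = Z + 2·W + B  [with Z=0, W=4, B=5]  = 13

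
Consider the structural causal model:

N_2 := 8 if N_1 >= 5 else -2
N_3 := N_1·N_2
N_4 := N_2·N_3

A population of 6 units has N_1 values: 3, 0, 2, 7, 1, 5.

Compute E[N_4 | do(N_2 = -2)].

12

do(N_2=-2) breaks N_2's dependence on N_1. With N_2=-2 fixed, N_4 across the units is 12, 0, 8, 28, 4, 20, mean 12.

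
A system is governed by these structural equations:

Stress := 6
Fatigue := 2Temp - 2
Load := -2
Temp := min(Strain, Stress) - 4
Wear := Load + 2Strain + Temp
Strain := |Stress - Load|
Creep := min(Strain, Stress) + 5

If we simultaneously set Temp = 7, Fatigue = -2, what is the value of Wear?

21

The joint intervention fixes Temp = 7, Fatigue = -2, removing each variable's own equation.
Strain = |Stress - Load|  [with Stress=6, Load=-2]  = 8
Wear = Load + 2Strain + Temp  [with Load=-2, Strain=8, Temp=7]  = 21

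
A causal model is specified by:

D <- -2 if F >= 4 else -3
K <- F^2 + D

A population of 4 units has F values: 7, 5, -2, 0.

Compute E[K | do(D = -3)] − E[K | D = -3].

17.5

Under do(D=-3), D's equation is replaced by D=-3 for every unit. Per-unit K: 46, 22, 1, -3. Mean = 16.5.
Conditioning on D=-3 selects the 2 unit(s) with F ∈ {-2, 0}. Their K values: 1, -3. Mean = -1.
Difference = 16.5 − (-1) = 17.5.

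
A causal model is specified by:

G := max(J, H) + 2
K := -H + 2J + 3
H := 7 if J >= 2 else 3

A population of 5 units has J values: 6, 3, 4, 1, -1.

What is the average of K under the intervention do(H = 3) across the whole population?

5.2

Under do(H=3), H's equation is replaced by H=3 for every unit. Per-unit K: 12, 6, 8, 2, -2. Mean = 5.2.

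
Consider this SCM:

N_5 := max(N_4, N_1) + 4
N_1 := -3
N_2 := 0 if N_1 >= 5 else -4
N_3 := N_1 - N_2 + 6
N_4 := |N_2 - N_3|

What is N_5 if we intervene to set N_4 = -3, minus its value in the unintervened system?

Intervening sets N_4 = -3 and removes its equation (N_4 := |N_2 - N_3|).
N_5 = max(N_4, N_1) + 4  [with N_4=-3, N_1=-3]  = 1
Without intervention: N_2 = 0 if N_1 >= 5 else -4  [with N_1=-3]  = -4; N_3 = N_1 - N_2 + 6  [with N_1=-3, N_2=-4]  = 7; N_4 = |N_2 - N_3|  [with N_2=-4, N_3=7]  = 11; N_5 = max(N_4, N_1) + 4  [with N_4=11, N_1=-3]  = 15.
Change = 1 − 15 = -14.

-14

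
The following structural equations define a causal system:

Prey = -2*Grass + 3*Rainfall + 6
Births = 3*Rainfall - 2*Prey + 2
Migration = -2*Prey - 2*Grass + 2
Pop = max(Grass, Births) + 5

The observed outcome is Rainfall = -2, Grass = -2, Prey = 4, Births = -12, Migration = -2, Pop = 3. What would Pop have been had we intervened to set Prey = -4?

The intervention breaks the incoming arrows to Prey: Prey = -2*Grass + 3*Rainfall + 6 no longer applies, and Prey = -4.
Births = 3*Rainfall - 2*Prey + 2  [with Rainfall=-2, Prey=-4]  = 4
Pop = max(Grass, Births) + 5  [with Grass=-2, Births=4]  = 9

9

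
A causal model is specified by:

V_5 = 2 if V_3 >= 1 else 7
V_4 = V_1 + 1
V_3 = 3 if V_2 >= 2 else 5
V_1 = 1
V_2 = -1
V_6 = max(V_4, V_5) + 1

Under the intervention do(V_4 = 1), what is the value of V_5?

2

Intervening sets V_4 = 1 and removes its equation (V_4 = V_1 + 1).
No directed path runs from V_4 to V_5, so V_5 keeps its natural value.
V_3 = 3 if V_2 >= 2 else 5  [with V_2=-1]  = 5
V_5 = 2 if V_3 >= 1 else 7  [with V_3=5]  = 2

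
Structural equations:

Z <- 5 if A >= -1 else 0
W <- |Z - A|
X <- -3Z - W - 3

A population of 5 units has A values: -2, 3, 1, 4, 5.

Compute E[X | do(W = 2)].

-17

The intervention sets W=2 in all 5 units regardless of A. Recomputing X per unit gives -5, -20, -20, -20, -20; average -17.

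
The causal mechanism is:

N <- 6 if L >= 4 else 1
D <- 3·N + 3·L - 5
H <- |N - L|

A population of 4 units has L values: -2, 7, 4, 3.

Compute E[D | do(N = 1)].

7

Under do(N=1), N's equation is replaced by N=1 for every unit. Per-unit D: -8, 19, 10, 7. Mean = 7.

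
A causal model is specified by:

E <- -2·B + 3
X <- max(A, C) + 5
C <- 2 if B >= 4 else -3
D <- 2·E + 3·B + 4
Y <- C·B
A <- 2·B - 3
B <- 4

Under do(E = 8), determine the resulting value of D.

32

do(E=8) replaces the equation E <- -2·B + 3 with the constant E = 8.
D = 2·E + 3·B + 4  [with E=8, B=4]  = 32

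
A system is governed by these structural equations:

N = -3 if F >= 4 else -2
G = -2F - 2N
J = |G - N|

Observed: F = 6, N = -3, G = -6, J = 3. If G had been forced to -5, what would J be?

The intervention breaks the incoming arrows to G: G = -2F - 2N no longer applies, and G = -5.
N = -3 if F >= 4 else -2  [with F=6]  = -3
J = |G - N|  [with G=-5, N=-3]  = 2

2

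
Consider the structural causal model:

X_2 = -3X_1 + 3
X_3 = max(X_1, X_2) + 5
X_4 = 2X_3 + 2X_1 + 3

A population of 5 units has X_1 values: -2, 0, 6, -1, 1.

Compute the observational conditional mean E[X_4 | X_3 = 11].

30

Conditioning on X_3=11 selects the 2 unit(s) with X_1 ∈ {6, -1}. Their X_4 values: 37, 23. Mean = 30.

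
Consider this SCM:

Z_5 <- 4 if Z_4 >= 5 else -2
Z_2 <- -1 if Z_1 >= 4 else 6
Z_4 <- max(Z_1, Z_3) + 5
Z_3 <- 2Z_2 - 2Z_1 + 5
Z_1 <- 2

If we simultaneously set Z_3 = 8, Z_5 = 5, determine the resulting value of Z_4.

13

The joint intervention fixes Z_3 = 8, Z_5 = 5, removing each variable's own equation.
Z_4 = max(Z_1, Z_3) + 5  [with Z_1=2, Z_3=8]  = 13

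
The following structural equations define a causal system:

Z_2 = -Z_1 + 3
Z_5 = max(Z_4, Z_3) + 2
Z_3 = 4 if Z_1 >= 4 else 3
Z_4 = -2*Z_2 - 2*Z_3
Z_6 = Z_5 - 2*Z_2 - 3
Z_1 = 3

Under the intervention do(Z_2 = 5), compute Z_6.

Under do(Z_2=5), the mechanism Z_2 = -Z_1 + 3 is discarded; Z_2 is fixed at 5.
Z_3 = 4 if Z_1 >= 4 else 3  [with Z_1=3]  = 3
Z_4 = -2*Z_2 - 2*Z_3  [with Z_2=5, Z_3=3]  = -16
Z_5 = max(Z_4, Z_3) + 2  [with Z_4=-16, Z_3=3]  = 5
Z_6 = Z_5 - 2*Z_2 - 3  [with Z_5=5, Z_2=5]  = -8

-8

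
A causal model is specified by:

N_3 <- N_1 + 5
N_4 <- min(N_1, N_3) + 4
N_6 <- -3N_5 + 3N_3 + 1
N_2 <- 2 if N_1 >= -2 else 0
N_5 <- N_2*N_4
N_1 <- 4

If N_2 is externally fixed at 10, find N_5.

do(N_2=10) replaces the equation N_2 <- 2 if N_1 >= -2 else 0 with the constant N_2 = 10.
N_3 = N_1 + 5  [with N_1=4]  = 9
N_4 = min(N_1, N_3) + 4  [with N_1=4, N_3=9]  = 8
N_5 = N_2*N_4  [with N_2=10, N_4=8]  = 80

80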